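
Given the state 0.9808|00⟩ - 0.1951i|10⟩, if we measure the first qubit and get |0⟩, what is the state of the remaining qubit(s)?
|0⟩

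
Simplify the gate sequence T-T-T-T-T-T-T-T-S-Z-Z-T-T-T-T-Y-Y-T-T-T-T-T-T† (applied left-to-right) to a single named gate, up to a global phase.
S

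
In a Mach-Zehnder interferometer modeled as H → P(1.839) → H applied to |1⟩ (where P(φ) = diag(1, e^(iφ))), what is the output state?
(0.6325 - 0.4821i)|0⟩ + (0.3675 + 0.4821i)|1⟩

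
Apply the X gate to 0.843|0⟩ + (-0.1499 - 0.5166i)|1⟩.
(-0.1499 - 0.5166i)|0⟩ + 0.843|1⟩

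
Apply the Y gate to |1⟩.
-i|0⟩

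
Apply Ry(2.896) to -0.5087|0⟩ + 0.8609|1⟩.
-0.9167|0⟩ - 0.3994|1⟩

Ry(2.896) = [[cos(θ/2), −sin(θ/2)], [sin(θ/2), cos(θ/2)]]; θ = 2.896, cos(θ/2) ≈ 0.122488, sin(θ/2) ≈ 0.99247.
With a = amp(|0⟩) = -0.5087 and b = amp(|1⟩) = 0.8609:
new amp(|0⟩) = (0.122488)·a + (-0.99247)·b = -0.9167
new amp(|1⟩) = (0.99247)·a + (0.122488)·b = -0.3994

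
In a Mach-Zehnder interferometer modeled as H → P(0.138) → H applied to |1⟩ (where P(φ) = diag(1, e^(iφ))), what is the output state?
(0.004753 - 0.06878i)|0⟩ + (0.9952 + 0.06878i)|1⟩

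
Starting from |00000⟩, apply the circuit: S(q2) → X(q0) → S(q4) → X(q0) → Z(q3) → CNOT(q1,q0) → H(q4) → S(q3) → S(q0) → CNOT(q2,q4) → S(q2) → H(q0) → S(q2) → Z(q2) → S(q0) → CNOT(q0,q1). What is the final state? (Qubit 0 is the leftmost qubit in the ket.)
1/2|00000⟩ + 1/2|00001⟩ + (1/2)i|11000⟩ + (1/2)i|11001⟩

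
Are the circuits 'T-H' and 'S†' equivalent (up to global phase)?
No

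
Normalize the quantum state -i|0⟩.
-i|0⟩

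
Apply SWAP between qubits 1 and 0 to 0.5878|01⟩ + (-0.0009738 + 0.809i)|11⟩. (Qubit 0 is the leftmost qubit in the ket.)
0.5878|10⟩ + (-0.0009738 + 0.809i)|11⟩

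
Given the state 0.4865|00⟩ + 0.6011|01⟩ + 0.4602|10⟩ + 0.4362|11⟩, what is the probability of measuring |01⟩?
0.3613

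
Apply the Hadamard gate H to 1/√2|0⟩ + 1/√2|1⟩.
|0⟩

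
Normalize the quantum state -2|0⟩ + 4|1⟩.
-1/√5|0⟩ + 0.8944|1⟩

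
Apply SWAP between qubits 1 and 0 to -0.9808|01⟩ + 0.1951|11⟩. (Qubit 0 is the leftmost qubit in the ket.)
-0.9808|10⟩ + 0.1951|11⟩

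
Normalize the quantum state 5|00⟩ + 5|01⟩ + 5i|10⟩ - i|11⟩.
0.5735|00⟩ + 0.5735|01⟩ + 0.5735i|10⟩ - 0.1147i|11⟩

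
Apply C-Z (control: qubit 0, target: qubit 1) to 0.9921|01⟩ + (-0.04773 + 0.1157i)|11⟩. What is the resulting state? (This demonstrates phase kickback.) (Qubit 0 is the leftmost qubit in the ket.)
0.9921|01⟩ + (0.04773 - 0.1157i)|11⟩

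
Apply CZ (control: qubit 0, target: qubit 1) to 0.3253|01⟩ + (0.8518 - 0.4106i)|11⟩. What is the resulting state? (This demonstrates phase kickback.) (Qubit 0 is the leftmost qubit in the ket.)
0.3253|01⟩ + (-0.8518 + 0.4106i)|11⟩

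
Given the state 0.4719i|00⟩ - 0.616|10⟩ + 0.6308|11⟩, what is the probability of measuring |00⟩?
0.2227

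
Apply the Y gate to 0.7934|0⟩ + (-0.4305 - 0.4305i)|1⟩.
(-0.4305 + 0.4305i)|0⟩ + 0.7934i|1⟩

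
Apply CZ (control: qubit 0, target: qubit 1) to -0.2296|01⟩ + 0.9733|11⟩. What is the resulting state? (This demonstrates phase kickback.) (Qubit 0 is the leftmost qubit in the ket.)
-0.2296|01⟩ - 0.9733|11⟩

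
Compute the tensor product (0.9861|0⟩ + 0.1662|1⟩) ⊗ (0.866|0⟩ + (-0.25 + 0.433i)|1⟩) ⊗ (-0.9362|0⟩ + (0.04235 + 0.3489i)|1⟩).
-0.7995|000⟩ + (0.03617 + 0.2979i)|001⟩ + (0.2308 - 0.3997i)|010⟩ + (-0.1594 - 0.06793i)|011⟩ - 0.1347|100⟩ + (0.006095 + 0.05022i)|101⟩ + (0.0389 - 0.06737i)|110⟩ + (-0.02687 - 0.01145i)|111⟩

amp(|b₁b₂…⟩) = product of the factor amplitudes for bits b₁, b₂, …; only kets whose every factor amplitude is nonzero survive.
|000⟩: (0.9861)(0.866)(-0.9362) = -0.7995
|001⟩: (0.9861)(0.866)(0.04235 + 0.3489i) = (0.03617 + 0.2979i)
|010⟩: (0.9861)(-0.25 + 0.433i)(-0.9362) = (0.2308 - 0.3997i)
|011⟩: (0.9861)(-0.25 + 0.433i)(0.04235 + 0.3489i) = (-0.1594 - 0.06793i)
|100⟩: (0.1662)(0.866)(-0.9362) = -0.1347
|101⟩: (0.1662)(0.866)(0.04235 + 0.3489i) = (0.006095 + 0.05022i)
|110⟩: (0.1662)(-0.25 + 0.433i)(-0.9362) = (0.0389 - 0.06737i)
|111⟩: (0.1662)(-0.25 + 0.433i)(0.04235 + 0.3489i) = (-0.02687 - 0.01145i)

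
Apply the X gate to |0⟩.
|1⟩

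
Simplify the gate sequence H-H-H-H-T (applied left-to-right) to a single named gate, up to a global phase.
T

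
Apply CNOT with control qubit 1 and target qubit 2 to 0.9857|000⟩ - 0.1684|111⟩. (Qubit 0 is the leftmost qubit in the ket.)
0.9857|000⟩ - 0.1684|110⟩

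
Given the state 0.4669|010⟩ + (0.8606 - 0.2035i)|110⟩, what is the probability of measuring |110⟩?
0.782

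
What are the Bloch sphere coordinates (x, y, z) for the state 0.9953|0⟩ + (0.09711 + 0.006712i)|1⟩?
(0.1933, 0.01336, 0.9811)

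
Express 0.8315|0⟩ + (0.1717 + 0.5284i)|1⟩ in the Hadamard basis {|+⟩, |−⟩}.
(0.7094 + 0.3736i)|+⟩ + (0.4665 - 0.3736i)|−⟩

With |ψ⟩ = α|0⟩ + β|1⟩, the Hadamard-basis coefficients are ⟨+|ψ⟩ = (α + β)/√2 and ⟨−|ψ⟩ = (α − β)/√2.
Here α = 0.8315, β = (0.1717 + 0.5284i): (α + β)/√2 = (0.7094 + 0.3736i), (α − β)/√2 = (0.4665 - 0.3736i).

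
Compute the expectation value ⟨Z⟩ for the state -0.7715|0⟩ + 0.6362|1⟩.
0.1905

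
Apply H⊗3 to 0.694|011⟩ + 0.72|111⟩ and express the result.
0.4999|000⟩ - 0.4999|001⟩ - 0.4999|010⟩ + 0.4999|011⟩ - 0.009192|100⟩ + 0.009192|101⟩ + 0.009192|110⟩ - 0.009192|111⟩

H⊗3 gives amp(|y⟩) = (1/2√2) Σ_x (−1)^(x·y) amp(|x⟩), where x·y is the number of positions in which both x and y have a 1.
|000⟩: (0.694 + 0.72)/(2√2) = 0.4999
|001⟩: (-0.694 - 0.72)/(2√2) = -0.4999
|010⟩: (-0.694 - 0.72)/(2√2) = -0.4999
|011⟩: (0.694 + 0.72)/(2√2) = 0.4999
|100⟩: (0.694 - 0.72)/(2√2) = -0.009192
|101⟩: (-0.694 + 0.72)/(2√2) = 0.009192
|110⟩: (-0.694 + 0.72)/(2√2) = 0.009192
|111⟩: (0.694 - 0.72)/(2√2) = -0.009192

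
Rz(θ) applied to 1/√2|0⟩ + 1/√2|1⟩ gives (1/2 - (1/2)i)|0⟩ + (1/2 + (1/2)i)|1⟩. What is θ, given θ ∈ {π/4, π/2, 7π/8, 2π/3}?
π/2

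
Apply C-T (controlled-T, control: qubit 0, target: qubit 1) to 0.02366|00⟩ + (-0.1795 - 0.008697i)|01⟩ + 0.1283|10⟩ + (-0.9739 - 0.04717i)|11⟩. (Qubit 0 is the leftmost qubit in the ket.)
0.02366|00⟩ + (-0.1795 - 0.008697i)|01⟩ + 0.1283|10⟩ + (-0.6553 - 0.722i)|11⟩

C-T leaves the control-|0⟩ kets |00⟩, |01⟩ unchanged and applies T to qubit 1 on the control-|1⟩ pair (|10⟩, |11⟩).
T = [[1, 0], [0, (1/√2 + (1/√2)i)]].
With a = amp(|10⟩) = 0.1283 and b = amp(|11⟩) = (-0.9739 - 0.04717i):
new amp(|10⟩) = (1)·a = 0.1283
new amp(|11⟩) = (1/√2 + (1/√2)i)·b = (-0.6553 - 0.722i)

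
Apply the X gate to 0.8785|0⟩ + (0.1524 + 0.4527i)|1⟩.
(0.1524 + 0.4527i)|0⟩ + 0.8785|1⟩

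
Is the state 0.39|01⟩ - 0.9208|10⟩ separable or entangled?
Entangled

Writing the state as a|00⟩ + b|01⟩ + c|10⟩ + d|11⟩, it is a product state iff ad − bc = 0.
Here (a, b, c, d) = (0, 0.39, -0.9208, 0): ad − bc = (0)(0) − (0.39)(-0.9208) = 0.3591 ≠ 0, so the state is entangled.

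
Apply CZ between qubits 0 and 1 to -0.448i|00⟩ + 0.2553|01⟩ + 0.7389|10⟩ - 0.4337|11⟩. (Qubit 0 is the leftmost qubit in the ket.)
-0.448i|00⟩ + 0.2553|01⟩ + 0.7389|10⟩ + 0.4337|11⟩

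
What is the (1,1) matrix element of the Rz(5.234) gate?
(-0.8655 + 0.5009i)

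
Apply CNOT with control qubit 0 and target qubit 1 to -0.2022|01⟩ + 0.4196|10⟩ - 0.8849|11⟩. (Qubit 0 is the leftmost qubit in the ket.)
-0.2022|01⟩ - 0.8849|10⟩ + 0.4196|11⟩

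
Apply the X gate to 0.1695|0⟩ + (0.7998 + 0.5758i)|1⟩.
(0.7998 + 0.5758i)|0⟩ + 0.1695|1⟩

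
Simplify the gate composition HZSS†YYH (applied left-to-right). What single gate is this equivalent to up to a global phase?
X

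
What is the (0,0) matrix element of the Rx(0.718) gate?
0.9362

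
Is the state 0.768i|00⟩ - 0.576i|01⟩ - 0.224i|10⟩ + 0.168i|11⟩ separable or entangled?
Separable

Writing the state as a|00⟩ + b|01⟩ + c|10⟩ + d|11⟩, it is a product state iff ad − bc = 0.
Here (a, b, c, d) = (0.768i, -0.576i, -0.224i, 0.168i): ad − bc = (0.768i)(0.168i) − (-0.576i)(-0.224i) = 0, so the state is separable.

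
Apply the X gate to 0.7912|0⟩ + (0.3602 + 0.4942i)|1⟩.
(0.3602 + 0.4942i)|0⟩ + 0.7912|1⟩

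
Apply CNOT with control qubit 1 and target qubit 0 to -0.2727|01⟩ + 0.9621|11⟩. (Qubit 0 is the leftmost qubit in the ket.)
0.9621|01⟩ - 0.2727|11⟩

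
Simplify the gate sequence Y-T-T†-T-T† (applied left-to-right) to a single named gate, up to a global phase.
Y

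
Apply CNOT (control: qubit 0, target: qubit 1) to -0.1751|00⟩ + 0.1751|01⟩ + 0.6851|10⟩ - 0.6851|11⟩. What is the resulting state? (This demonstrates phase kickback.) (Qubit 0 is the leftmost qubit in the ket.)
-0.1751|00⟩ + 0.1751|01⟩ - 0.6851|10⟩ + 0.6851|11⟩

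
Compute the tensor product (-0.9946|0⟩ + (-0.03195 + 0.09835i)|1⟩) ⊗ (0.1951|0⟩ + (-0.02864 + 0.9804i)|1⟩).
-0.194|00⟩ + (0.02849 - 0.9751i)|01⟩ + (-0.006233 + 0.01919i)|10⟩ + (-0.09551 - 0.03414i)|11⟩

amp(|b₁b₂…⟩) = product of the factor amplitudes for bits b₁, b₂, …; only kets whose every factor amplitude is nonzero survive.
|00⟩: (-0.9946)(0.1951) = -0.194
|01⟩: (-0.9946)(-0.02864 + 0.9804i) = (0.02849 - 0.9751i)
|10⟩: (-0.03195 + 0.09835i)(0.1951) = (-0.006233 + 0.01919i)
|11⟩: (-0.03195 + 0.09835i)(-0.02864 + 0.9804i) = (-0.09551 - 0.03414i)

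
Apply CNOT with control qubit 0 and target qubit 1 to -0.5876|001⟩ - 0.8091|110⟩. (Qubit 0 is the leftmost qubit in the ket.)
-0.5876|001⟩ - 0.8091|100⟩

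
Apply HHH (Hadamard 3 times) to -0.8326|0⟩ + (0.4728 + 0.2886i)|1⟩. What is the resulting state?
(-0.2544 + 0.2041i)|0⟩ + (-0.9231 - 0.2041i)|1⟩

H² = I, so H^3 = H: a single Hadamard. With (a, b) = (-0.8326, (0.4728 + 0.2886i)), H gives ((a + b)/√2, (a − b)/√2) = ((-0.2544 + 0.2041i), (-0.9231 - 0.2041i)).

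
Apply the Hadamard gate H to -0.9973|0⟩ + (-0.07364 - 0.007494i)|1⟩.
(-0.7573 - 0.005299i)|0⟩ + (-0.6531 + 0.005299i)|1⟩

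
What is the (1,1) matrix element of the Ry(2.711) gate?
0.2136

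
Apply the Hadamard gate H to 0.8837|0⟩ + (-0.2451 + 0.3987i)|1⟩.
(0.4516 + 0.2819i)|0⟩ + (0.7982 - 0.2819i)|1⟩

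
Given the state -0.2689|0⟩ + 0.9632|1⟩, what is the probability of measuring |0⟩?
0.07231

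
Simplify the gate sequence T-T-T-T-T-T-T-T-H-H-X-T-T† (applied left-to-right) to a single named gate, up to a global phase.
X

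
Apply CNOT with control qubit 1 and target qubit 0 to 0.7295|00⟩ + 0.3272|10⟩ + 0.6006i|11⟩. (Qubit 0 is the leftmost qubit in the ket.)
0.7295|00⟩ + 0.6006i|01⟩ + 0.3272|10⟩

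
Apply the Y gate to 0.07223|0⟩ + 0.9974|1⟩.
-0.9974i|0⟩ + 0.07223i|1⟩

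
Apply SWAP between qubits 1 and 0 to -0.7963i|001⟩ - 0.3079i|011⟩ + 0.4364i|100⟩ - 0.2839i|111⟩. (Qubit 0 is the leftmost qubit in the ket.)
-0.7963i|001⟩ + 0.4364i|010⟩ - 0.3079i|101⟩ - 0.2839i|111⟩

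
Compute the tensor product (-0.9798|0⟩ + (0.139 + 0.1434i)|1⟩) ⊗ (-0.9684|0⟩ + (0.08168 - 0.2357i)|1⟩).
0.9488|00⟩ + (-0.08003 + 0.2309i)|01⟩ + (-0.1346 - 0.1389i)|10⟩ + (0.04515 - 0.02105i)|11⟩

amp(|b₁b₂…⟩) = product of the factor amplitudes for bits b₁, b₂, …; only kets whose every factor amplitude is nonzero survive.
|00⟩: (-0.9798)(-0.9684) = 0.9488
|01⟩: (-0.9798)(0.08168 - 0.2357i) = (-0.08003 + 0.2309i)
|10⟩: (0.139 + 0.1434i)(-0.9684) = (-0.1346 - 0.1389i)
|11⟩: (0.139 + 0.1434i)(0.08168 - 0.2357i) = (0.04515 - 0.02105i)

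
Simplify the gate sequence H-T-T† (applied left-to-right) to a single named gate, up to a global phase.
H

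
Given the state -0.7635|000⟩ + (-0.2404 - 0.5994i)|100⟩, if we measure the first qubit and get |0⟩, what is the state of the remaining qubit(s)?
-|00⟩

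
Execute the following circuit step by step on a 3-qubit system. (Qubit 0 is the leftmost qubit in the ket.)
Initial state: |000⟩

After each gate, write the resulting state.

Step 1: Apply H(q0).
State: 1/√2|000⟩ + 1/√2|100⟩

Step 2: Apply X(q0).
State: 1/√2|000⟩ + 1/√2|100⟩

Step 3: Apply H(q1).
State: 1/2|000⟩ + 1/2|010⟩ + 1/2|100⟩ + 1/2|110⟩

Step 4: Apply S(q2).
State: 1/2|000⟩ + 1/2|010⟩ + 1/2|100⟩ + 1/2|110⟩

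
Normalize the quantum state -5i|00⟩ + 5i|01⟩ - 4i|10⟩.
-0.6155i|00⟩ + 0.6155i|01⟩ - 0.4924i|10⟩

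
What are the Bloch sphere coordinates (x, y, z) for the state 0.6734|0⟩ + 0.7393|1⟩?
(0.9957, 0, -0.0931)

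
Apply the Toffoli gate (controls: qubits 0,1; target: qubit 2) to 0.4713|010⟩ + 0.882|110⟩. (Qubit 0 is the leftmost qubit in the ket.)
0.4713|010⟩ + 0.882|111⟩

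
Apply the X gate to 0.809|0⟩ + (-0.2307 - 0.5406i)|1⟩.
(-0.2307 - 0.5406i)|0⟩ + 0.809|1⟩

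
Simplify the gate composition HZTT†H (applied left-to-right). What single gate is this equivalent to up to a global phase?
X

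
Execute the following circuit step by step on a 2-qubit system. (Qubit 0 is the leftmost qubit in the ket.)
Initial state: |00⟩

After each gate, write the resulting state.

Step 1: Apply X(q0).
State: |10⟩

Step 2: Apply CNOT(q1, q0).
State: |10⟩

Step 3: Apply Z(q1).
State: |10⟩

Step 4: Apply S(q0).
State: i|10⟩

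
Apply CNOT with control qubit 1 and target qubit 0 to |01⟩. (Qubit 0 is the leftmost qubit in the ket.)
|11⟩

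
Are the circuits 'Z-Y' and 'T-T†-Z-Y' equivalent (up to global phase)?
Yes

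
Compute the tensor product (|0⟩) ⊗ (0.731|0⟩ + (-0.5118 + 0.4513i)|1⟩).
0.731|00⟩ + (-0.5118 + 0.4513i)|01⟩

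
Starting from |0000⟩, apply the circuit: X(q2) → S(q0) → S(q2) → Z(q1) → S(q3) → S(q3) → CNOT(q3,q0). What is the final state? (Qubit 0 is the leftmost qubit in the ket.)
i|0010⟩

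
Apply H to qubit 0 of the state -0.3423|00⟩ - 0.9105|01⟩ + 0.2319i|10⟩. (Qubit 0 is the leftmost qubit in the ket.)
(-0.242 + 0.164i)|00⟩ - 0.6438|01⟩ + (-0.242 - 0.164i)|10⟩ - 0.6438|11⟩

H on qubit 0 mixes each pair of kets that differ only in qubit 0: amplitudes (a, b) of (|…0…⟩, |…1…⟩) become ((a + b)/√2, (a − b)/√2). Kets absent from the input have amplitude 0.
(|00⟩, |10⟩): (a, b) = (-0.3423, 0.2319i) → ((-0.242 + 0.164i), (-0.242 - 0.164i))
(|01⟩, |11⟩): (a, b) = (-0.9105, 0) → (-0.6438, -0.6438)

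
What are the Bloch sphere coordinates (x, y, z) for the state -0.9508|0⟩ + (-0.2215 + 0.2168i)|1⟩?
(0.4212, -0.4123, 0.808)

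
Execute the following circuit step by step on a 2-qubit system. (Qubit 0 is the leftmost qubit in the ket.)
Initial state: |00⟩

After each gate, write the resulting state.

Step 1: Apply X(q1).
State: |01⟩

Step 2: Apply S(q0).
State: |01⟩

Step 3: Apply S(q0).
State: |01⟩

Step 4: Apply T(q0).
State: |01⟩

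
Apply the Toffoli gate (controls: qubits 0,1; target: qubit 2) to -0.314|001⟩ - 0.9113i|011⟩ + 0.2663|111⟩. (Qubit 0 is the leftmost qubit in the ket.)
-0.314|001⟩ - 0.9113i|011⟩ + 0.2663|110⟩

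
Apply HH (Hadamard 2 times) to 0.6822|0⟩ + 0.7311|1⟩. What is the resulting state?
0.6822|0⟩ + 0.7311|1⟩

H² = I, so an even number of Hadamards cancels: H^2 = I and the state is unchanged.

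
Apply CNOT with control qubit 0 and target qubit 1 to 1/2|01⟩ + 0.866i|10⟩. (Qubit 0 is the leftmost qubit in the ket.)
1/2|01⟩ + 0.866i|11⟩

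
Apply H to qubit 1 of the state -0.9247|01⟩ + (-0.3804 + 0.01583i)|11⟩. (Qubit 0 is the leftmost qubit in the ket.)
-0.6539|00⟩ + 0.6539|01⟩ + (-0.269 + 0.01119i)|10⟩ + (0.269 - 0.01119i)|11⟩

H on qubit 1 mixes each pair of kets that differ only in qubit 1: amplitudes (a, b) of (|…0…⟩, |…1…⟩) become ((a + b)/√2, (a − b)/√2). Kets absent from the input have amplitude 0.
(|00⟩, |01⟩): (a, b) = (0, -0.9247) → (-0.6539, 0.6539)
(|10⟩, |11⟩): (a, b) = (0, (-0.3804 + 0.01583i)) → ((-0.269 + 0.01119i), (0.269 - 0.01119i))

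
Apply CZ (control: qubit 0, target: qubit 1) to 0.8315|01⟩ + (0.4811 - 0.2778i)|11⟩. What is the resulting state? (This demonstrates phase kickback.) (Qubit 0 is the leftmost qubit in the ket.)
0.8315|01⟩ + (-0.4811 + 0.2778i)|11⟩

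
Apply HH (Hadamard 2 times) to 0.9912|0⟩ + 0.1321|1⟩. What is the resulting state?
0.9912|0⟩ + 0.1321|1⟩

H² = I, so an even number of Hadamards cancels: H^2 = I and the state is unchanged.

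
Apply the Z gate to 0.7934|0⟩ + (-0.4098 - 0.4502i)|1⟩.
0.7934|0⟩ + (0.4098 + 0.4502i)|1⟩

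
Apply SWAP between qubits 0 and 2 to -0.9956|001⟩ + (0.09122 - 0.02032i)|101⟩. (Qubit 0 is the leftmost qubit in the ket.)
-0.9956|100⟩ + (0.09122 - 0.02032i)|101⟩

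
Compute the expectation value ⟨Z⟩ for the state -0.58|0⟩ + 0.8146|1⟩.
-0.3272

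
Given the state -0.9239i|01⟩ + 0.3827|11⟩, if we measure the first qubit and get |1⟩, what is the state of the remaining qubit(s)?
|1⟩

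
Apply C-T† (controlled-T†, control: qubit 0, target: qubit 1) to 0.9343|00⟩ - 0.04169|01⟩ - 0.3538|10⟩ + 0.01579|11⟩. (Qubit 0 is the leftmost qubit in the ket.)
0.9343|00⟩ - 0.04169|01⟩ - 0.3538|10⟩ + (0.01117 - 0.01117i)|11⟩

C-T† leaves the control-|0⟩ kets |00⟩, |01⟩ unchanged and applies T† to qubit 1 on the control-|1⟩ pair (|10⟩, |11⟩).
T† = [[1, 0], [0, (1/√2 - (1/√2)i)]].
With a = amp(|10⟩) = -0.3538 and b = amp(|11⟩) = 0.01579:
new amp(|10⟩) = (1)·a = -0.3538
new amp(|11⟩) = (1/√2 - (1/√2)i)·b = (0.01117 - 0.01117i)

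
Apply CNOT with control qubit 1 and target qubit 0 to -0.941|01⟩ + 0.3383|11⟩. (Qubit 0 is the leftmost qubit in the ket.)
0.3383|01⟩ - 0.941|11⟩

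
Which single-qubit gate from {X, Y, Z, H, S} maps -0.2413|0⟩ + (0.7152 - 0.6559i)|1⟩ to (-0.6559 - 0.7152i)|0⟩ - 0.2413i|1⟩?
Y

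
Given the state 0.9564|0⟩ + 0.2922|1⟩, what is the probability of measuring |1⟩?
0.08538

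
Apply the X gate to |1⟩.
|0⟩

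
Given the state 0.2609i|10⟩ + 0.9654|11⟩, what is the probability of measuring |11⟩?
0.932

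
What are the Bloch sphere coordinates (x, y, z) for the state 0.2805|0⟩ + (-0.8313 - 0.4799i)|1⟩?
(-0.4664, -0.2692, -0.8427)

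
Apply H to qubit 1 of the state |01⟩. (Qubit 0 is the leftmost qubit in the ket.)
1/√2|00⟩ - 1/√2|01⟩

H on qubit 1 mixes each pair of kets that differ only in qubit 1: amplitudes (a, b) of (|…0…⟩, |…1…⟩) become ((a + b)/√2, (a − b)/√2). Kets absent from the input have amplitude 0.
(|00⟩, |01⟩): (a, b) = (0, 1) → (1/√2, -1/√2)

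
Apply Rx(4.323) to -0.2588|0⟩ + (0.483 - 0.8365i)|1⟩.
(-0.5506 - 0.4012i)|0⟩ + (-0.269 + 0.6808i)|1⟩

Rx(4.323) = [[cos(θ/2), −i·sin(θ/2)], [−i·sin(θ/2), cos(θ/2)]]; θ = 4.323, cos(θ/2) ≈ -0.556946, sin(θ/2) ≈ 0.830549.
With a = amp(|0⟩) = -0.2588 and b = amp(|1⟩) = (0.483 - 0.8365i):
new amp(|0⟩) = (-0.556946)·a + (-0.830549i)·b = (-0.5506 - 0.4012i)
new amp(|1⟩) = (-0.830549i)·a + (-0.556946)·b = (-0.269 + 0.6808i)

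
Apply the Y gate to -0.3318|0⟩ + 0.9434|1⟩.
-0.9434i|0⟩ - 0.3318i|1⟩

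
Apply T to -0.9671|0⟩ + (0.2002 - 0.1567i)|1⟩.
-0.9671|0⟩ + (0.2524 + 0.03076i)|1⟩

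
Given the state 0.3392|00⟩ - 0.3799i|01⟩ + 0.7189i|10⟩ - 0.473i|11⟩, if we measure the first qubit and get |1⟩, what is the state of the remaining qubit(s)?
0.8354i|0⟩ - 0.5496i|1⟩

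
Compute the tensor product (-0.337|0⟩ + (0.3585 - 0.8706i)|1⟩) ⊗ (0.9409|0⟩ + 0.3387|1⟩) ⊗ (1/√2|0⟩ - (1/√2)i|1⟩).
-0.2242|000⟩ + 0.2242i|001⟩ - 0.08071|010⟩ + 0.08071i|011⟩ + (0.2385 - 0.5792i)|100⟩ + (-0.5792 - 0.2385i)|101⟩ + (0.08586 - 0.2085i)|110⟩ + (-0.2085 - 0.08586i)|111⟩

amp(|b₁b₂…⟩) = product of the factor amplitudes for bits b₁, b₂, …; only kets whose every factor amplitude is nonzero survive.
|000⟩: (-0.337)(0.9409)(1/√2) = -0.2242
|001⟩: (-0.337)(0.9409)(-(1/√2)i) = 0.2242i
|010⟩: (-0.337)(0.3387)(1/√2) = -0.08071
|011⟩: (-0.337)(0.3387)(-(1/√2)i) = 0.08071i
|100⟩: (0.3585 - 0.8706i)(0.9409)(1/√2) = (0.2385 - 0.5792i)
|101⟩: (0.3585 - 0.8706i)(0.9409)(-(1/√2)i) = (-0.5792 - 0.2385i)
|110⟩: (0.3585 - 0.8706i)(0.3387)(1/√2) = (0.08586 - 0.2085i)
|111⟩: (0.3585 - 0.8706i)(0.3387)(-(1/√2)i) = (-0.2085 - 0.08586i)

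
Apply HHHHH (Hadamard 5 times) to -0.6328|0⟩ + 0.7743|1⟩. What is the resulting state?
0.1001|0⟩ - 0.995|1⟩

H² = I, so H^5 = H: a single Hadamard. With (a, b) = (-0.6328, 0.7743), H gives ((a + b)/√2, (a − b)/√2) = (0.1001, -0.995).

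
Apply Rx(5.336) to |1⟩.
-0.4561i|0⟩ - 0.8899|1⟩

Rx(5.336) = [[cos(θ/2), −i·sin(θ/2)], [−i·sin(θ/2), cos(θ/2)]]; θ = 5.336, cos(θ/2) ≈ -0.889935, sin(θ/2) ≈ 0.456086.
With a = amp(|0⟩) = 0 and b = amp(|1⟩) = 1:
new amp(|0⟩) = (-0.889935)·a + (-0.456086i)·b = -0.4561i
new amp(|1⟩) = (-0.456086i)·a + (-0.889935)·b = -0.8899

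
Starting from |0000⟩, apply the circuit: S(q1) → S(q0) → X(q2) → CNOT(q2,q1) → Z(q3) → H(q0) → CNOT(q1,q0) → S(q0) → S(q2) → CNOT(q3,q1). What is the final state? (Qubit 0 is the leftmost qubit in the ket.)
(1/√2)i|0110⟩ - 1/√2|1110⟩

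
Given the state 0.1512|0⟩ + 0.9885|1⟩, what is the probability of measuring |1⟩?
0.9771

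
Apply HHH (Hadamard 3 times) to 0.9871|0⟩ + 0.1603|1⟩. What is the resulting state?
0.8113|0⟩ + 0.5846|1⟩

H² = I, so H^3 = H: a single Hadamard. With (a, b) = (0.9871, 0.1603), H gives ((a + b)/√2, (a − b)/√2) = (0.8113, 0.5846).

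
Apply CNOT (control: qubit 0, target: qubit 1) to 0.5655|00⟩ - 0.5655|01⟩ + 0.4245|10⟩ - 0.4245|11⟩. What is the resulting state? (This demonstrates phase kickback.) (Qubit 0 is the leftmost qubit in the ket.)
0.5655|00⟩ - 0.5655|01⟩ - 0.4245|10⟩ + 0.4245|11⟩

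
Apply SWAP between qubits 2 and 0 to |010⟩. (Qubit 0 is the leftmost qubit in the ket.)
|010⟩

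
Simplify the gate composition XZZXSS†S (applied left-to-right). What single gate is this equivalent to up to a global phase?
S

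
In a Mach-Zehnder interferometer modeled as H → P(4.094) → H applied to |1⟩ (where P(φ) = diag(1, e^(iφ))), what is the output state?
(0.7899 + 0.4074i)|0⟩ + (0.2101 - 0.4074i)|1⟩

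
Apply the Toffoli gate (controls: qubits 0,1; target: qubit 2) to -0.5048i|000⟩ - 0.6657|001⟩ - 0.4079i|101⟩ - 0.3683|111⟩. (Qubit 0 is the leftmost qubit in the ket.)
-0.5048i|000⟩ - 0.6657|001⟩ - 0.4079i|101⟩ - 0.3683|110⟩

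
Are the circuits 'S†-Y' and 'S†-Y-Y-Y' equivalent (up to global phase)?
Yes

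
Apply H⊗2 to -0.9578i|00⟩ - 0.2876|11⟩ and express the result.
(-0.1438 - 0.4789i)|00⟩ + (0.1438 - 0.4789i)|01⟩ + (0.1438 - 0.4789i)|10⟩ + (-0.1438 - 0.4789i)|11⟩

H⊗2 gives amp(|y⟩) = (1/2) Σ_x (−1)^(x·y) amp(|x⟩), where x·y is the number of positions in which both x and y have a 1.
|00⟩: (-0.9578i - 0.2876)/2 = (-0.1438 - 0.4789i)
|01⟩: (-0.9578i + 0.2876)/2 = (0.1438 - 0.4789i)
|10⟩: (-0.9578i + 0.2876)/2 = (0.1438 - 0.4789i)
|11⟩: (-0.9578i - 0.2876)/2 = (-0.1438 - 0.4789i)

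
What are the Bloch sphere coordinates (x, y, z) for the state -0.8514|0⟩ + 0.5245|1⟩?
(-0.8931, 0, 0.4498)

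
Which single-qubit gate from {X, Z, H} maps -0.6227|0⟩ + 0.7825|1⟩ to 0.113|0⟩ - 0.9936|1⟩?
H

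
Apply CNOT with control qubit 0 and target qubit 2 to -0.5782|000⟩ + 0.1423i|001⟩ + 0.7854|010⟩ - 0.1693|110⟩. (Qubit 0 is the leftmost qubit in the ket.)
-0.5782|000⟩ + 0.1423i|001⟩ + 0.7854|010⟩ - 0.1693|111⟩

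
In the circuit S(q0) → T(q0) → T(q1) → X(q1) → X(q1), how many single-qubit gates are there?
5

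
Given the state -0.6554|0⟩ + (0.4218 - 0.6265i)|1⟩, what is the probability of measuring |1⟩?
0.5704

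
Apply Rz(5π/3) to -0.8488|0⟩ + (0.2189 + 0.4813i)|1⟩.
(0.7351 + 0.4244i)|0⟩ + (-0.4302 - 0.3074i)|1⟩

Rz(5π/3) = [[e^(−iθ/2), 0], [0, e^(iθ/2)]] with e^(±iθ/2) = cos(θ/2) ± i·sin(θ/2); θ = 5π/3, cos(θ/2) ≈ -0.866025, sin(θ/2) ≈ 0.5.
With a = amp(|0⟩) = -0.8488 and b = amp(|1⟩) = (0.2189 + 0.4813i):
new amp(|0⟩) = (-0.866025 - 0.5i)·a = (0.7351 + 0.4244i)
new amp(|1⟩) = (-0.866025 + 0.5i)·b = (-0.4302 - 0.3074i)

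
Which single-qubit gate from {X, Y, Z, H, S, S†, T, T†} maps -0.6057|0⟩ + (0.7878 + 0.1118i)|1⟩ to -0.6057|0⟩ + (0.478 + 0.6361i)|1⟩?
T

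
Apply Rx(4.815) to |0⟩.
-0.7424|0⟩ - 0.6699i|1⟩

Rx(4.815) = [[cos(θ/2), −i·sin(θ/2)], [−i·sin(θ/2), cos(θ/2)]]; θ = 4.815, cos(θ/2) ≈ -0.742439, sin(θ/2) ≈ 0.669914.
With a = amp(|0⟩) = 1 and b = amp(|1⟩) = 0:
new amp(|0⟩) = (-0.742439)·a + (-0.669914i)·b = -0.7424
new amp(|1⟩) = (-0.669914i)·a + (-0.742439)·b = -0.6699i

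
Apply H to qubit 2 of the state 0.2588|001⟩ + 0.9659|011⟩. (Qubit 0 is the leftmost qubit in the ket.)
0.183|000⟩ - 0.183|001⟩ + 0.683|010⟩ - 0.683|011⟩

H on qubit 2 mixes each pair of kets that differ only in qubit 2: amplitudes (a, b) of (|…0…⟩, |…1…⟩) become ((a + b)/√2, (a − b)/√2). Kets absent from the input have amplitude 0.
(|000⟩, |001⟩): (a, b) = (0, 0.2588) → (0.183, -0.183)
(|010⟩, |011⟩): (a, b) = (0, 0.9659) → (0.683, -0.683)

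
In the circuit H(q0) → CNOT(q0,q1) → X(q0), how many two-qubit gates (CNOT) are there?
1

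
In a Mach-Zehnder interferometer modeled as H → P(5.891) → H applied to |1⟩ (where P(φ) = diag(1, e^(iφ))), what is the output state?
(0.03796 + 0.1911i)|0⟩ + (0.962 - 0.1911i)|1⟩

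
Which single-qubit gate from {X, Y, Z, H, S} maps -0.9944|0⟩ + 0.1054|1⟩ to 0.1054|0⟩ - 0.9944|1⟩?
X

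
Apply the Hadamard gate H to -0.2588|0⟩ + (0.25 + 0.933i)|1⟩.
(-0.006223 + 0.6597i)|0⟩ + (-0.3598 - 0.6597i)|1⟩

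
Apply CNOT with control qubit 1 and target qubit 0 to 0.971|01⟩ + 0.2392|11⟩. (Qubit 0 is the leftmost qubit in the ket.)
0.2392|01⟩ + 0.971|11⟩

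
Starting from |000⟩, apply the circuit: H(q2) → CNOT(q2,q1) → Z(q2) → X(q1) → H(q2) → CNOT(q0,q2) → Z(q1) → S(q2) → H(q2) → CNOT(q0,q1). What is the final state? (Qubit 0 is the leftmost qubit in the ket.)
(-1/√8 + (1/√8)i)|000⟩ + (-1/√8 - (1/√8)i)|001⟩ + (-1/√8 - (1/√8)i)|010⟩ + (-1/√8 + (1/√8)i)|011⟩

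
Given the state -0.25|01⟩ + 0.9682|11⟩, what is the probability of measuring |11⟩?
0.9374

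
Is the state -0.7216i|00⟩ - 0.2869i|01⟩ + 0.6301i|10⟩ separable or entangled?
Entangled

Writing the state as a|00⟩ + b|01⟩ + c|10⟩ + d|11⟩, it is a product state iff ad − bc = 0.
Here (a, b, c, d) = (-0.7216i, -0.2869i, 0.6301i, 0): ad − bc = (-0.7216i)(0) − (-0.2869i)(0.6301i) = -0.1808 ≠ 0, so the state is entangled.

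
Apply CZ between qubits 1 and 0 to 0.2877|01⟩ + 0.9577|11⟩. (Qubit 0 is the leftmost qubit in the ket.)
0.2877|01⟩ - 0.9577|11⟩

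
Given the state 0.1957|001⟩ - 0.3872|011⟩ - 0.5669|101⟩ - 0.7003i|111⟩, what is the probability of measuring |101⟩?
0.3214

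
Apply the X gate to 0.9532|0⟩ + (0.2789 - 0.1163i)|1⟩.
(0.2789 - 0.1163i)|0⟩ + 0.9532|1⟩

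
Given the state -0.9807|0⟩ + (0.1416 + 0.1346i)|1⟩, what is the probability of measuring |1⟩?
0.03817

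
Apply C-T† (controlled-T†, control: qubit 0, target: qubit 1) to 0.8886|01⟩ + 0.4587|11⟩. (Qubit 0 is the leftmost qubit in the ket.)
0.8886|01⟩ + (0.3243 - 0.3243i)|11⟩

C-T† leaves the control-|0⟩ kets |00⟩, |01⟩ unchanged and applies T† to qubit 1 on the control-|1⟩ pair (|10⟩, |11⟩).
T† = [[1, 0], [0, (1/√2 - (1/√2)i)]].
With a = amp(|10⟩) = 0 and b = amp(|11⟩) = 0.4587:
new amp(|10⟩) = (1)·a = 0
new amp(|11⟩) = (1/√2 - (1/√2)i)·b = (0.3243 - 0.3243i)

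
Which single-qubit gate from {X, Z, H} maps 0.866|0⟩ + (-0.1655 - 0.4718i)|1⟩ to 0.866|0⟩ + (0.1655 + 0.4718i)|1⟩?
Z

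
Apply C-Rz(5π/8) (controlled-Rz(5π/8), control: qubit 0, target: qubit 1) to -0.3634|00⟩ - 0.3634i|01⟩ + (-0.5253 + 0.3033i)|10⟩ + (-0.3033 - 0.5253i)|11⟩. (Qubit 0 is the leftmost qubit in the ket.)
-0.3634|00⟩ - 0.3634i|01⟩ + (-0.03966 + 0.6053i)|10⟩ + (0.2683 - 0.544i)|11⟩

C-Rz(5π/8) leaves the control-|0⟩ kets |00⟩, |01⟩ unchanged and applies Rz(5π/8) to qubit 1 on the control-|1⟩ pair (|10⟩, |11⟩).
Rz(5π/8) = [[e^(−iθ/2), 0], [0, e^(iθ/2)]] with e^(±iθ/2) = cos(θ/2) ± i·sin(θ/2); θ = 5π/8, cos(θ/2) ≈ 0.55557, sin(θ/2) ≈ 0.83147.
With a = amp(|10⟩) = (-0.5253 + 0.3033i) and b = amp(|11⟩) = (-0.3033 - 0.5253i):
new amp(|10⟩) = (0.55557 - 0.83147i)·a = (-0.03966 + 0.6053i)
new amp(|11⟩) = (0.55557 + 0.83147i)·b = (0.2683 - 0.544i)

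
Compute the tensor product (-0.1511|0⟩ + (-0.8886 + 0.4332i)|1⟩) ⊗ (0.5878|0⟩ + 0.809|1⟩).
-0.08882|00⟩ - 0.1222|01⟩ + (-0.5223 + 0.2546i)|10⟩ + (-0.7189 + 0.3505i)|11⟩

amp(|b₁b₂…⟩) = product of the factor amplitudes for bits b₁, b₂, …; only kets whose every factor amplitude is nonzero survive.
|00⟩: (-0.1511)(0.5878) = -0.08882
|01⟩: (-0.1511)(0.809) = -0.1222
|10⟩: (-0.8886 + 0.4332i)(0.5878) = (-0.5223 + 0.2546i)
|11⟩: (-0.8886 + 0.4332i)(0.809) = (-0.7189 + 0.3505i)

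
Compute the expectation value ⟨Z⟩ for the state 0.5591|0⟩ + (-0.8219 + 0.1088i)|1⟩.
-0.3748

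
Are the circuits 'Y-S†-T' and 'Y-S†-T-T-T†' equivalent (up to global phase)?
Yes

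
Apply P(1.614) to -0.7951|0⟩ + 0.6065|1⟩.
-0.7951|0⟩ + (-0.02619 + 0.6059i)|1⟩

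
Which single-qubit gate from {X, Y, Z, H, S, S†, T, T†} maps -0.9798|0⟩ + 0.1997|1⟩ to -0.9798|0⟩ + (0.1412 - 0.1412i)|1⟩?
T†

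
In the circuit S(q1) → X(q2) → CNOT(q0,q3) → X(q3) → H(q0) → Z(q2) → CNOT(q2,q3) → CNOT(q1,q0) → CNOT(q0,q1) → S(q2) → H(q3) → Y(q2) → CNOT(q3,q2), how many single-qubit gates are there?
8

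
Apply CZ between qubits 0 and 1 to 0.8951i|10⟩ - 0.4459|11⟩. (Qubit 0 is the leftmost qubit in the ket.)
0.8951i|10⟩ + 0.4459|11⟩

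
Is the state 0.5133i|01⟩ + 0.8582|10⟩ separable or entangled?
Entangled

Writing the state as a|00⟩ + b|01⟩ + c|10⟩ + d|11⟩, it is a product state iff ad − bc = 0.
Here (a, b, c, d) = (0, 0.5133i, 0.8582, 0): ad − bc = (0)(0) − (0.5133i)(0.8582) = -0.4405i ≠ 0, so the state is entangled.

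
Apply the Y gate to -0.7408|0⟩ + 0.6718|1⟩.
-0.6718i|0⟩ - 0.7408i|1⟩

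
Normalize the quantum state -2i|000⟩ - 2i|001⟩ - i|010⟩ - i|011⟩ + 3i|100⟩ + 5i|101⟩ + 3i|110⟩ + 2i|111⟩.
-0.2649i|000⟩ - 0.2649i|001⟩ - 0.1325i|010⟩ - 0.1325i|011⟩ + 0.3974i|100⟩ + 0.6623i|101⟩ + 0.3974i|110⟩ + 0.2649i|111⟩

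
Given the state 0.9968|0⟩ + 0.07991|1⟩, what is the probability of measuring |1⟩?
0.006386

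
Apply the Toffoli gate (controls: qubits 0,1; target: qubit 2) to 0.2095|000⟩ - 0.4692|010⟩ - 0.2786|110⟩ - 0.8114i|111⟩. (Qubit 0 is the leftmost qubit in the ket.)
0.2095|000⟩ - 0.4692|010⟩ - 0.8114i|110⟩ - 0.2786|111⟩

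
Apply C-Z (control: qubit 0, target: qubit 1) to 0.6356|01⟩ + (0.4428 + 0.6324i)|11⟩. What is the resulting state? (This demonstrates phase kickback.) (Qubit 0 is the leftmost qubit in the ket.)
0.6356|01⟩ + (-0.4428 - 0.6324i)|11⟩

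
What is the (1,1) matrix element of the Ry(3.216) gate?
-0.0372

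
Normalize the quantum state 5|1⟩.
|1⟩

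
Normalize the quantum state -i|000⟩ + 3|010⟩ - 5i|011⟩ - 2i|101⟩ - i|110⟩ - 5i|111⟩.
-0.124i|000⟩ + 0.3721|010⟩ - 0.6202i|011⟩ - 0.2481i|101⟩ - 0.124i|110⟩ - 0.6202i|111⟩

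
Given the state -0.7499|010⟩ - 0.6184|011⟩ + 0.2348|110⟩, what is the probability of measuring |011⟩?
0.3824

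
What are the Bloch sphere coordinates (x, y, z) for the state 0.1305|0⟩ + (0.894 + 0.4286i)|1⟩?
(0.2333, 0.1119, -0.9659)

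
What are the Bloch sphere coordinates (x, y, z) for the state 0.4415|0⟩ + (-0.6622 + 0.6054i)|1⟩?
(-0.5847, 0.5346, -0.6101)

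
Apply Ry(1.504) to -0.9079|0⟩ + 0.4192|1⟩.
-0.9494|0⟩ - 0.314|1⟩

Ry(1.504) = [[cos(θ/2), −sin(θ/2)], [sin(θ/2), cos(θ/2)]]; θ = 1.504, cos(θ/2) ≈ 0.730324, sin(θ/2) ≈ 0.683101.
With a = amp(|0⟩) = -0.9079 and b = amp(|1⟩) = 0.4192:
new amp(|0⟩) = (0.730324)·a + (-0.683101)·b = -0.9494
new amp(|1⟩) = (0.683101)·a + (0.730324)·b = -0.314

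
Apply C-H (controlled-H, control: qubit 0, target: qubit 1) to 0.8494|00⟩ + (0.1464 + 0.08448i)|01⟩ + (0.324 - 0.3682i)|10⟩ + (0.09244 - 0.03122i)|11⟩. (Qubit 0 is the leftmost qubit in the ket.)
0.8494|00⟩ + (0.1464 + 0.08448i)|01⟩ + (0.2945 - 0.2824i)|10⟩ + (0.1637 - 0.2383i)|11⟩

C-H leaves the control-|0⟩ kets |00⟩, |01⟩ unchanged and applies H to qubit 1 on the control-|1⟩ pair (|10⟩, |11⟩).
H = [[1/√2, 1/√2], [1/√2, -1/√2]].
With a = amp(|10⟩) = (0.324 - 0.3682i) and b = amp(|11⟩) = (0.09244 - 0.03122i):
new amp(|10⟩) = (1/√2)·a + (1/√2)·b = (0.2945 - 0.2824i)
new amp(|11⟩) = (1/√2)·a + (-1/√2)·b = (0.1637 - 0.2383i)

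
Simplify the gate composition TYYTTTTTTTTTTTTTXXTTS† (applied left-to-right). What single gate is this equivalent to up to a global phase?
S†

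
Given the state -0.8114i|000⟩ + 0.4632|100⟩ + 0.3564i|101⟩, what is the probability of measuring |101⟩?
0.127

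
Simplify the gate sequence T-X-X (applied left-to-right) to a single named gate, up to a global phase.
T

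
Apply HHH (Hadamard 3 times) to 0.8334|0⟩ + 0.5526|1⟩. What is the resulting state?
0.98|0⟩ + 0.1986|1⟩

H² = I, so H^3 = H: a single Hadamard. With (a, b) = (0.8334, 0.5526), H gives ((a + b)/√2, (a − b)/√2) = (0.98, 0.1986).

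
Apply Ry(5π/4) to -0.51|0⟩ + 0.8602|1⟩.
-0.5996|0⟩ - 0.8004|1⟩

Ry(5π/4) = [[cos(θ/2), −sin(θ/2)], [sin(θ/2), cos(θ/2)]]; θ = 5π/4, cos(θ/2) ≈ -0.382683, sin(θ/2) ≈ 0.92388.
With a = amp(|0⟩) = -0.51 and b = amp(|1⟩) = 0.8602:
new amp(|0⟩) = (-0.382683)·a + (-0.92388)·b = -0.5996
new amp(|1⟩) = (0.92388)·a + (-0.382683)·b = -0.8004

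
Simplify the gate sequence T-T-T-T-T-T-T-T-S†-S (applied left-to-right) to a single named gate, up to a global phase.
I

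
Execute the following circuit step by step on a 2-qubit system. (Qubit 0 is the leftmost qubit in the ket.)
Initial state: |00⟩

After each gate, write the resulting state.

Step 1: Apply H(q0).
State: 1/√2|00⟩ + 1/√2|10⟩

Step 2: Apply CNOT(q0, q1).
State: 1/√2|00⟩ + 1/√2|11⟩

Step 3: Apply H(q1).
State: 1/2|00⟩ + 1/2|01⟩ + 1/2|10⟩ - 1/2|11⟩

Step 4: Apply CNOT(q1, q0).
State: 1/2|00⟩ - 1/2|01⟩ + 1/2|10⟩ + 1/2|11⟩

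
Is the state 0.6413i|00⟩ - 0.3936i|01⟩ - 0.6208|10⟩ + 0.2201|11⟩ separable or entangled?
Entangled

Writing the state as a|00⟩ + b|01⟩ + c|10⟩ + d|11⟩, it is a product state iff ad − bc = 0.
Here (a, b, c, d) = (0.6413i, -0.3936i, -0.6208, 0.2201): ad − bc = (0.6413i)(0.2201) − (-0.3936i)(-0.6208) = -0.1032i ≠ 0, so the state is entangled.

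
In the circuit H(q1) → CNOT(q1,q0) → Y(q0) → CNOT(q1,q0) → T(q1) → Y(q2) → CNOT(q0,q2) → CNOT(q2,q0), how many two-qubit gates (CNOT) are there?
4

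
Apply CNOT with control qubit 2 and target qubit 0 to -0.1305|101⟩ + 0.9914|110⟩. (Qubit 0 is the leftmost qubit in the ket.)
-0.1305|001⟩ + 0.9914|110⟩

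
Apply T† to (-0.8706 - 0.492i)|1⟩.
(-0.9635 + 0.2677i)|1⟩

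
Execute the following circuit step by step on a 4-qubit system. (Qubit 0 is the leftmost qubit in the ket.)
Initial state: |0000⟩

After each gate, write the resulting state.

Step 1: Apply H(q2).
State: 1/√2|0000⟩ + 1/√2|0010⟩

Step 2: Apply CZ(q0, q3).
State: 1/√2|0000⟩ + 1/√2|0010⟩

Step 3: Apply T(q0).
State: 1/√2|0000⟩ + 1/√2|0010⟩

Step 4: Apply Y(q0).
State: (1/√2)i|1000⟩ + (1/√2)i|1010⟩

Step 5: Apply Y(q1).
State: -1/√2|1100⟩ - 1/√2|1110⟩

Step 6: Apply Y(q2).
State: (1/√2)i|1100⟩ - (1/√2)i|1110⟩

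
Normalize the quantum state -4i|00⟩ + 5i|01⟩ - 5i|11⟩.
-0.4924i|00⟩ + 0.6155i|01⟩ - 0.6155i|11⟩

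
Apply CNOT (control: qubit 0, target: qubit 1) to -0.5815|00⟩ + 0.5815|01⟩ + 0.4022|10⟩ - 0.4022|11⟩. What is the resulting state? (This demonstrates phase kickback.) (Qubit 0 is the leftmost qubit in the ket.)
-0.5815|00⟩ + 0.5815|01⟩ - 0.4022|10⟩ + 0.4022|11⟩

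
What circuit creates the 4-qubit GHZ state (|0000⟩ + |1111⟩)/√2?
H(q0) → CNOT(q0,q1) → CNOT(q0,q2) → CNOT(q0,q3)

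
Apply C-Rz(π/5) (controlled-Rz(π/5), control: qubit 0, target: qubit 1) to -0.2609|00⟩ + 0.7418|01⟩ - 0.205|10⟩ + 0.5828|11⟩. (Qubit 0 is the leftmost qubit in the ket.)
-0.2609|00⟩ + 0.7418|01⟩ + (-0.195 + 0.06335i)|10⟩ + (0.5543 + 0.1801i)|11⟩

C-Rz(π/5) leaves the control-|0⟩ kets |00⟩, |01⟩ unchanged and applies Rz(π/5) to qubit 1 on the control-|1⟩ pair (|10⟩, |11⟩).
Rz(π/5) = [[e^(−iθ/2), 0], [0, e^(iθ/2)]] with e^(±iθ/2) = cos(θ/2) ± i·sin(θ/2); θ = π/5, cos(θ/2) ≈ 0.951057, sin(θ/2) ≈ 0.309017.
With a = amp(|10⟩) = -0.205 and b = amp(|11⟩) = 0.5828:
new amp(|10⟩) = (0.951057 - 0.309017i)·a = (-0.195 + 0.06335i)
new amp(|11⟩) = (0.951057 + 0.309017i)·b = (0.5543 + 0.1801i)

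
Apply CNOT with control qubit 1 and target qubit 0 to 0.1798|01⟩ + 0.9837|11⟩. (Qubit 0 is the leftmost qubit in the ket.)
0.9837|01⟩ + 0.1798|11⟩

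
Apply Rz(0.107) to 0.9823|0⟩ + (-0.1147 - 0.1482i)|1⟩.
(0.9809 - 0.05253i)|0⟩ + (-0.1066 - 0.1541i)|1⟩

Rz(0.107) = [[e^(−iθ/2), 0], [0, e^(iθ/2)]] with e^(±iθ/2) = cos(θ/2) ± i·sin(θ/2); θ = 0.107, cos(θ/2) ≈ 0.998569, sin(θ/2) ≈ 0.0534745.
With a = amp(|0⟩) = 0.9823 and b = amp(|1⟩) = (-0.1147 - 0.1482i):
new amp(|0⟩) = (0.998569 - 0.0534745i)·a = (0.9809 - 0.05253i)
new amp(|1⟩) = (0.998569 + 0.0534745i)·b = (-0.1066 - 0.1541i)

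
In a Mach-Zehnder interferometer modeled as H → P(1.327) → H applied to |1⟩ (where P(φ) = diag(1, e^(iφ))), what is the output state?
(0.3793 - 0.4852i)|0⟩ + (0.6207 + 0.4852i)|1⟩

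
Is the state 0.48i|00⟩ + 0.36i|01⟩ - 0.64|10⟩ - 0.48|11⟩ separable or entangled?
Separable

Writing the state as a|00⟩ + b|01⟩ + c|10⟩ + d|11⟩, it is a product state iff ad − bc = 0.
Here (a, b, c, d) = (0.48i, 0.36i, -0.64, -0.48): ad − bc = (0.48i)(-0.48) − (0.36i)(-0.64) = 0, so the state is separable.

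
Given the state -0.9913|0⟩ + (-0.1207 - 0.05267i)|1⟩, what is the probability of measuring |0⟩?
0.9827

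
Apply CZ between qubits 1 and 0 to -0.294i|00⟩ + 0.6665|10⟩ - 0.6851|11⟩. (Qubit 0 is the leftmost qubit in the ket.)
-0.294i|00⟩ + 0.6665|10⟩ + 0.6851|11⟩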